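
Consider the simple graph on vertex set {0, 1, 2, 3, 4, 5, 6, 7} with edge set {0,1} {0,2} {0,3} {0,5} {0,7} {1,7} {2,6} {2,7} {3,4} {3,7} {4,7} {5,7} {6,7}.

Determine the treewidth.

2

A width-2 tree decomposition is:
Bags: B1 = {0, 1, 7}  B2 = {0, 2, 7}  B3 = {0, 3, 7}  B4 = {2, 6, 7}  B5 = {0, 5, 7}  B6 = {3, 4, 7}
Tree: B1–B2, B1–B3, B2–B4, B2–B5, B3–B6
Every bag has size at most 3, so the width is 3 − 1 = 2 and tw(G) ≤ 2. For the lower bound, the 3 vertices {0, 1, 7} are pairwise adjacent, and any tree decomposition puts a clique entirely inside one bag — forcing width ≥ 2. Hence tw(G) = 2 exactly.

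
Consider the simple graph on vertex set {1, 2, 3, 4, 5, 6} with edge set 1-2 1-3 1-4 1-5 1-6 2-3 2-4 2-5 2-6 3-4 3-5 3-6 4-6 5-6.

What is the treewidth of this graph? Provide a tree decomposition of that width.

Treewidth 4.
One optimal decomposition is:
Bags: B1 = {1, 2, 3, 5, 6}  B2 = {1, 2, 3, 4, 6}
Tree: B1–B2

Each bag holds 5 vertices, so the decomposition has width 4, which upper-bounds the treewidth. For the lower bound, the 5 vertices {1, 2, 3, 4, 6} are pairwise adjacent, and any tree decomposition puts a clique entirely inside one bag — forcing width ≥ 4. Therefore the treewidth is 4.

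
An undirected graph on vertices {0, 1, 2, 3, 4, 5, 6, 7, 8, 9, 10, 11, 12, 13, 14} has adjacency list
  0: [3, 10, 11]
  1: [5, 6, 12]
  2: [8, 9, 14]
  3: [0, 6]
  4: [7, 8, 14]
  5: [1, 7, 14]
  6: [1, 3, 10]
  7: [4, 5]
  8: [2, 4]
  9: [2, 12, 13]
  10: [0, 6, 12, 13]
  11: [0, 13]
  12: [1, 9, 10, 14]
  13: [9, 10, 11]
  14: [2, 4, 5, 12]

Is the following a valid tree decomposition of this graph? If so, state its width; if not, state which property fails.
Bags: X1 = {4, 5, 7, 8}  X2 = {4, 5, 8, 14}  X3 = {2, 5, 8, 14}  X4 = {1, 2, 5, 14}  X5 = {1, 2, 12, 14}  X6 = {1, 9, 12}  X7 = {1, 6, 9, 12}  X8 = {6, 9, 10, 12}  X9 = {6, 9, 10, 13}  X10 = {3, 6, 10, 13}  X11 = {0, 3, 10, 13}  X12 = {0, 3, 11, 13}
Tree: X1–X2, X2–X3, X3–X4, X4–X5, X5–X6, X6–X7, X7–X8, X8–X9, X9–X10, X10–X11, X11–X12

A tree decomposition must satisfy three properties: every vertex lies in some bag; for every edge, both endpoints lie together in some bag; and for every vertex, the bags containing it form a connected subtree. Here edge (2,9) lies in no bag, so the decomposition is invalid.

No — edge (2,9) lies in no bag.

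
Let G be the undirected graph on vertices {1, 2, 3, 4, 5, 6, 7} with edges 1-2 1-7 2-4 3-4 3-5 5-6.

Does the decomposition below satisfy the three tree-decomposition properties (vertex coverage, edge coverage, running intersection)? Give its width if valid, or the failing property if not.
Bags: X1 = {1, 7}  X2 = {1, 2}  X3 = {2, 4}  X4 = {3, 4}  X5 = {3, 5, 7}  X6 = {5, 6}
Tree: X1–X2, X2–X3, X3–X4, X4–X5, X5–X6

No — bags containing vertex 7 are not connected in the tree.

A tree decomposition must satisfy three properties: every vertex lies in some bag; for every edge, both endpoints lie together in some bag; and for every vertex, the bags containing it form a connected subtree. Here bags containing vertex 7 are not connected in the tree, so the decomposition is invalid.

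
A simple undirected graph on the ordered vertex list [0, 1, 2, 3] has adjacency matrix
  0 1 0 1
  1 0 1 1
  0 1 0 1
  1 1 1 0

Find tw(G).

A width-2 tree decomposition is:
Bags: B1 = {0, 1, 3}  B2 = {1, 2, 3}
Tree: B1–B2
Every bag has size at most 3, so the width is 3 − 1 = 2 and tw(G) ≤ 2. For the lower bound, the 3 vertices {0, 1, 3} are pairwise adjacent, and any tree decomposition puts a clique entirely inside one bag — forcing width ≥ 2. Therefore the treewidth is 2.

2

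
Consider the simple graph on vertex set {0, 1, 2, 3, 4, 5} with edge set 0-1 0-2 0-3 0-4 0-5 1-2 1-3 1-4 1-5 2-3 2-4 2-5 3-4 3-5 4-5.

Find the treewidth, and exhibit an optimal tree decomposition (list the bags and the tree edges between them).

Treewidth 5.
One optimal decomposition is:
Bags: B1 = {0, 1, 2, 3, 4, 5}
Tree: (single bag)

A single bag containing all 6 vertices is trivially a valid decomposition of width 5. For the lower bound, the 6 vertices {0, 1, 2, 3, 4, 5} are pairwise adjacent, and any tree decomposition puts a clique entirely inside one bag — forcing width ≥ 5. Hence tw(G) = 5 exactly.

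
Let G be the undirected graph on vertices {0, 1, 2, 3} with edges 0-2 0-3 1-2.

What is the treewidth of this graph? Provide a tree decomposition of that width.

Every bag has size at most 2, so the width is 2 − 1 = 1 and tw(G) ≤ 1. Any graph with an edge has treewidth ≥ 1, and G has the edge 3–0. The upper and lower bounds meet at 1, so that is the treewidth.

Treewidth 1.
One optimal decomposition is:
Bags: B1 = {0, 3}  B2 = {0, 2}  B3 = {1, 2}
Tree: B1–B2, B2–B3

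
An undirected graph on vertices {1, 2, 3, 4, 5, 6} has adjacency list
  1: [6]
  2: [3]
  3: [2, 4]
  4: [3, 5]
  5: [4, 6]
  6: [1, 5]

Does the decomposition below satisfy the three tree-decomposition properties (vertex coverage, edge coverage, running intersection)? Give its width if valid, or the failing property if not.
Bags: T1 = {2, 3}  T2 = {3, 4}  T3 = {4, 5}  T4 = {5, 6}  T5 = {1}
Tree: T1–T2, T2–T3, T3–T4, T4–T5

No — edge (6,1) lies in no bag.

A tree decomposition must satisfy three properties: every vertex lies in some bag; for every edge, both endpoints lie together in some bag; and for every vertex, the bags containing it form a connected subtree. Here edge (6,1) lies in no bag, so the decomposition is invalid.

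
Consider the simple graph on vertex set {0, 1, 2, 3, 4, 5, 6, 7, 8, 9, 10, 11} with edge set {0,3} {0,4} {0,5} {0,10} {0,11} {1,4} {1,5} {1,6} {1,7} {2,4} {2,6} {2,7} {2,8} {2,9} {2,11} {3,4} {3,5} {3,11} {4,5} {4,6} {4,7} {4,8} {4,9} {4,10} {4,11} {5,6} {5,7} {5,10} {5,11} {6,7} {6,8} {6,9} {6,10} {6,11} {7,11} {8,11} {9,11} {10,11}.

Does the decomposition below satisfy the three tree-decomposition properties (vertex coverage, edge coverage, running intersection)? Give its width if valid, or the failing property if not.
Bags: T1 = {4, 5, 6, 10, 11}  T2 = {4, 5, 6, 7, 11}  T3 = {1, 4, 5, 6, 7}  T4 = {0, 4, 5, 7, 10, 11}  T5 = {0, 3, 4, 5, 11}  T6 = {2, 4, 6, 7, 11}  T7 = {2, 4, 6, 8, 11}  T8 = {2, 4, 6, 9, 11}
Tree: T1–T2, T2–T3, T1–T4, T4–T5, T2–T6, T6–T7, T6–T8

A tree decomposition must satisfy three properties: every vertex lies in some bag; for every edge, both endpoints lie together in some bag; and for every vertex, the bags containing it form a connected subtree. Here bags containing vertex 7 are not connected in the tree, so the decomposition is invalid.

No — bags containing vertex 7 are not connected in the tree.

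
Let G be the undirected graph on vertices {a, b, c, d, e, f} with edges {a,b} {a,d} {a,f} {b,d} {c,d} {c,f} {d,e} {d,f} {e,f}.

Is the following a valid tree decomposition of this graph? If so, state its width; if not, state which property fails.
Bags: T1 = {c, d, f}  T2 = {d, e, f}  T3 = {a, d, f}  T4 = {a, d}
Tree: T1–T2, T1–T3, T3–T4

No — vertex b appears in no bag.

A tree decomposition must satisfy three properties: every vertex lies in some bag; for every edge, both endpoints lie together in some bag; and for every vertex, the bags containing it form a connected subtree. Here vertex b appears in no bag, so the decomposition is invalid.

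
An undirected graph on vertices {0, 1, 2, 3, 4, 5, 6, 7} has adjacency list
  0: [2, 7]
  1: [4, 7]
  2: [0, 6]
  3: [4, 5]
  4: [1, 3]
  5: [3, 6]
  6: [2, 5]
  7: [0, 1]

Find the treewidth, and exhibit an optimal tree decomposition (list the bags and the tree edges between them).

The largest bag has 3 vertices, giving width 2; this decomposition certifies tw(G) ≤ 2. Since 7–1–4–3–5–6–2–0–7 is a cycle in G, G is not acyclic. Forests are exactly the graphs of treewidth ≤ 1, so tw(G) ≥ 2. The upper and lower bounds meet at 2, so that is the treewidth.

Treewidth 2.
One optimal decomposition is:
Bags: B1 = {1, 4, 7}  B2 = {3, 4, 7}  B3 = {3, 5, 7}  B4 = {5, 6, 7}  B5 = {2, 6, 7}  B6 = {0, 2, 7}
Tree: B1–B2, B2–B3, B3–B4, B4–B5, B5–B6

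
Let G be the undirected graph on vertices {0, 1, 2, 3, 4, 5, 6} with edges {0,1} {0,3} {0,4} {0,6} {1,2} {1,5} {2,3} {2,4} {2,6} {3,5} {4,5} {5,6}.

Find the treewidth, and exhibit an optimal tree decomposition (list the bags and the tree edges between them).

Each bag holds 4 vertices, so the decomposition has width 3, which upper-bounds the treewidth. For the lower bound: the 4 vertex sets {2,4}, {3,5}, {0}, {6} are disjoint, each induces a connected subgraph, and every pair is joined by at least one edge of G. Contracting each set to a single vertex therefore yields K_{4} as a minor, and since treewidth is minor-monotone, tw(G) ≥ tw(K_{4}) = 3. Combining the bounds, tw(G) = 3.

Treewidth 3.
One such decomposition:
Bags: B1 = {0, 2, 4, 5}  B2 = {0, 2, 3, 5}  B3 = {0, 2, 5, 6}  B4 = {0, 1, 2, 5}
Tree: B1–B2, B2–B3, B3–B4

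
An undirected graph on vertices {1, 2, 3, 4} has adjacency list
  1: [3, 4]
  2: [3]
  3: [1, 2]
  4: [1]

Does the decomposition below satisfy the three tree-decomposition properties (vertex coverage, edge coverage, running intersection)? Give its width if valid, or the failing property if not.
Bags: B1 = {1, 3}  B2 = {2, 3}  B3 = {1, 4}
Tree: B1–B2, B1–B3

Checking the three conditions: (i) the bags cover all of {1, 2, 3, 4}; (ii) for each edge, some bag contains both endpoints; (iii) the bags containing any fixed vertex form a subtree. All hold, so the decomposition is valid with width 2 − 1 = 1.

Yes; width 1.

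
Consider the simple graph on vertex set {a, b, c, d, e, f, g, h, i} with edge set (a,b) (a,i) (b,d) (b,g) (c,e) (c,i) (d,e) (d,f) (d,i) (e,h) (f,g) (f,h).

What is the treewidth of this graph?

A width-3 tree decomposition is:
Bags: B1 = {a, b, f, g}  B2 = {a, b, d, f}  B3 = {a, d, f, i}  B4 = {d, f, h, i}  B5 = {d, e, h, i}  B6 = {c, e, h, i}
Tree: B1–B2, B2–B3, B3–B4, B4–B5, B5–B6
The largest bag has 4 vertices, giving width 3; this decomposition certifies tw(G) ≤ 3. For the lower bound: the 4 vertex sets {a,b,g}, {f}, {d}, {c,e,h,i} are disjoint, each induces a connected subgraph, and every pair is joined by at least one edge of G. Contracting each set to a single vertex therefore yields K_{4} as a minor, and since treewidth is minor-monotone, tw(G) ≥ tw(K_{4}) = 3. The upper and lower bounds meet at 3, so that is the treewidth.

3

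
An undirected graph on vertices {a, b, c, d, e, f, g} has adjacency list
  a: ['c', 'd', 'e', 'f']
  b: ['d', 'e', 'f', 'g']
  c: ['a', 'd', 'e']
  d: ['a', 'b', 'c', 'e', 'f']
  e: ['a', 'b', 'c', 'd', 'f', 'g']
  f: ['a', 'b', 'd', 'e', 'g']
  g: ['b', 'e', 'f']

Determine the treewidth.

3

A width-3 tree decomposition is:
Bags: B1 = {a, c, d, e}  B2 = {a, d, e, f}  B3 = {b, d, e, f}  B4 = {b, e, f, g}
Tree: B1–B2, B2–B3, B3–B4
Each bag holds 4 vertices, so the decomposition has width 3, which upper-bounds the treewidth. On the other hand G contains the 4-clique {a, c, d, e}. A clique must lie in a single bag of any decomposition, so no decomposition can have width below 3. Combining the bounds, tw(G) = 3.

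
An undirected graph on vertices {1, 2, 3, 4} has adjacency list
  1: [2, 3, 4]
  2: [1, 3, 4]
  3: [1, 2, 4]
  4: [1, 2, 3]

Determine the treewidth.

A width-3 tree decomposition is:
Bags: B1 = {1, 2, 3, 4}
Tree: (single bag)
With just one bag of size 4, the width is 4 − 1 = 3, so tw(G) ≤ 3. On the other hand G contains the 4-clique {1, 2, 3, 4}. A clique must lie in a single bag of any decomposition, so no decomposition can have width below 3. Hence tw(G) = 3 exactly.

3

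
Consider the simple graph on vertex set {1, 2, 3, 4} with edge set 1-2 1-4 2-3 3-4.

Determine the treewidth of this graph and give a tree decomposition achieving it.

The largest bag has 3 vertices, giving width 2; this decomposition certifies tw(G) ≤ 2. For the lower bound, G contains the cycle 4–1–2–3–4, so G is not a forest; only forests have treewidth ≤ 1, hence tw(G) ≥ 2. Combining the bounds, tw(G) = 2.

Treewidth 2.
One optimal decomposition is:
Bags: B1 = {1, 2, 4}  B2 = {2, 3, 4}
Tree: B1–B2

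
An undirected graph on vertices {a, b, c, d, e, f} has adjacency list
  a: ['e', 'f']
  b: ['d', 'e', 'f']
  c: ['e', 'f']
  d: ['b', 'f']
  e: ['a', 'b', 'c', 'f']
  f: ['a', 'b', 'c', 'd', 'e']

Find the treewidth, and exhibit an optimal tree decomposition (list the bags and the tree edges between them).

Treewidth 2.
One such decomposition:
Bags: B1 = {b, e, f}  B2 = {a, e, f}  B3 = {c, e, f}  B4 = {b, d, f}
Tree: B1–B2, B2–B3, B1–B4

Every bag has size at most 3, so the width is 3 − 1 = 2 and tw(G) ≤ 2. For the lower bound, the 3 vertices {b, d, f} are pairwise adjacent, and any tree decomposition puts a clique entirely inside one bag — forcing width ≥ 2. Hence tw(G) = 2 exactly.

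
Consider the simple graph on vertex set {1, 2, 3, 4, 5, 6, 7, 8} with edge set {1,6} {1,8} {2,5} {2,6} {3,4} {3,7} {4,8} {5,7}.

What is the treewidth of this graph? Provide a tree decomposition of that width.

Treewidth 2.
One such decomposition:
Bags: B1 = {1, 4, 8}  B2 = {1, 3, 4}  B3 = {1, 3, 7}  B4 = {1, 5, 7}  B5 = {1, 2, 5}  B6 = {1, 2, 6}
Tree: B1–B2, B2–B3, B3–B4, B4–B5, B5–B6

Every bag has size at most 3, so the width is 3 − 1 = 2 and tw(G) ≤ 2. For the lower bound, G contains the cycle 1–8–4–3–7–5–2–6–1, so G is not a forest; only forests have treewidth ≤ 1, hence tw(G) ≥ 2. Therefore the treewidth is 2.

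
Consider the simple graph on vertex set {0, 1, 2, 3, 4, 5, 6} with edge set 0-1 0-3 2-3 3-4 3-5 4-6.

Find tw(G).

A width-1 tree decomposition is:
Bags: B1 = {3, 4}  B2 = {2, 3}  B3 = {0, 3}  B4 = {0, 1}  B5 = {4, 6}  B6 = {3, 5}
Tree: B1–B2, B2–B3, B3–B4, B1–B5, B1–B6
The largest bag has 2 vertices, giving width 1; this decomposition certifies tw(G) ≤ 1. Since G has at least one edge (e.g. 4–3), it is not an edgeless graph, so tw(G) ≥ 1. Combining the bounds, tw(G) = 1.

1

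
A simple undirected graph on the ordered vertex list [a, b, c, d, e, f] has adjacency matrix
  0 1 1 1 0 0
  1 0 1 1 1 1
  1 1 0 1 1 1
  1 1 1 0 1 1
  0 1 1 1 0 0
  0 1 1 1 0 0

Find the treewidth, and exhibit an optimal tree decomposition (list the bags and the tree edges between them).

Treewidth 3.
Bags: B1 = {b, c, d, e}  B2 = {a, b, c, d}  B3 = {b, c, d, f}
Tree: B1–B2, B2–B3

The largest bag has 4 vertices, giving width 3; this decomposition certifies tw(G) ≤ 3. On the other hand G contains the 4-clique {b, c, d, e}. A clique must lie in a single bag of any decomposition, so no decomposition can have width below 3. Combining the bounds, tw(G) = 3.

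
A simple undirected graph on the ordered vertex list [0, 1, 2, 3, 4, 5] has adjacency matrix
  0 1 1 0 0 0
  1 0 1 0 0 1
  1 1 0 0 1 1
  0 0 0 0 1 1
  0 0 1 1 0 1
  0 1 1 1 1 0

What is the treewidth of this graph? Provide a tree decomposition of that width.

Treewidth 2.
One optimal decomposition is:
Bags: B1 = {3, 4, 5}  B2 = {2, 4, 5}  B3 = {1, 2, 5}  B4 = {0, 1, 2}
Tree: B1–B2, B2–B3, B3–B4

Every bag has size at most 3, so the width is 3 − 1 = 2 and tw(G) ≤ 2. For the lower bound, the 3 vertices {0, 1, 2} are pairwise adjacent, and any tree decomposition puts a clique entirely inside one bag — forcing width ≥ 2. Combining the bounds, tw(G) = 2.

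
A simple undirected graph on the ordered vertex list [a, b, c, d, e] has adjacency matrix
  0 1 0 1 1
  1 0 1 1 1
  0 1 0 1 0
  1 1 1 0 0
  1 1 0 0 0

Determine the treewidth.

A width-2 tree decomposition is:
Bags: B1 = {a, b, d}  B2 = {b, c, d}  B3 = {a, b, e}
Tree: B1–B2, B1–B3
Each bag holds 3 vertices, so the decomposition has width 2, which upper-bounds the treewidth. For the lower bound, the 3 vertices {b, c, d} are pairwise adjacent, and any tree decomposition puts a clique entirely inside one bag — forcing width ≥ 2. Therefore the treewidth is 2.

2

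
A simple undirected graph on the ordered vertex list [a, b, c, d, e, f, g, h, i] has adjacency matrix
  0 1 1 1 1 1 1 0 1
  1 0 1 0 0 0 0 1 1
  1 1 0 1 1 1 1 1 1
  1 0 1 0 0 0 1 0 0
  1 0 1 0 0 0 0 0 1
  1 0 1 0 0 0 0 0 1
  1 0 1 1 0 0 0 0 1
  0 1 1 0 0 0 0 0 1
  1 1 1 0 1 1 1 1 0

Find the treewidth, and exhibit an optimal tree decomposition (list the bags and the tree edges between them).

Every bag has size at most 4, so the width is 4 − 1 = 3 and tw(G) ≤ 3. For the lower bound, the 4 vertices {a, c, d, g} are pairwise adjacent, and any tree decomposition puts a clique entirely inside one bag — forcing width ≥ 3. Therefore the treewidth is 3.

Treewidth 3.
Bags: B1 = {a, b, c, i}  B2 = {b, c, h, i}  B3 = {a, c, g, i}  B4 = {a, c, f, i}  B5 = {a, c, e, i}  B6 = {a, c, d, g}
Tree: B1–B2, B1–B3, B3–B4, B1–B5, B3–B6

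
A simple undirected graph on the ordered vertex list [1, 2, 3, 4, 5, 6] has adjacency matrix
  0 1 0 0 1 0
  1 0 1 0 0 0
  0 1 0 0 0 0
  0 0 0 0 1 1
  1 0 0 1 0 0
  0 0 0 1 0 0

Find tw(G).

A width-1 tree decomposition is:
Bags: B1 = {4, 6}  B2 = {4, 5}  B3 = {1, 5}  B4 = {1, 2}  B5 = {2, 3}
Tree: B1–B2, B2–B3, B3–B4, B4–B5
Every bag has size at most 2, so the width is 2 − 1 = 1 and tw(G) ≤ 1. G has an edge, so its treewidth is at least 1. The upper and lower bounds meet at 1, so that is the treewidth.

1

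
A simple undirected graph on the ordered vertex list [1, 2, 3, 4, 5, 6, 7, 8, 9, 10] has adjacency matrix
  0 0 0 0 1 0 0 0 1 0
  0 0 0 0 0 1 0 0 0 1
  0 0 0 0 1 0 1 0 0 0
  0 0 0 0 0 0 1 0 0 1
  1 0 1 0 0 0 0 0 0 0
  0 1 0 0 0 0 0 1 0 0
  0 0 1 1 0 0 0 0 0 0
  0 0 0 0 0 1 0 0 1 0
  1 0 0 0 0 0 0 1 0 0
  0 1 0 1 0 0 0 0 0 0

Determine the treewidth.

2

A width-2 tree decomposition is:
Bags: B1 = {4, 7, 10}  B2 = {2, 7, 10}  B3 = {2, 6, 7}  B4 = {6, 7, 8}  B5 = {7, 8, 9}  B6 = {1, 7, 9}  B7 = {1, 5, 7}  B8 = {3, 5, 7}
Tree: B1–B2, B2–B3, B3–B4, B4–B5, B5–B6, B6–B7, B7–B8
Each bag holds 3 vertices, so the decomposition has width 2, which upper-bounds the treewidth. For the lower bound, G contains the cycle 7–4–10–2–6–8–9–1–5–3–7, so G is not a forest; only forests have treewidth ≤ 1, hence tw(G) ≥ 2. Therefore the treewidth is 2.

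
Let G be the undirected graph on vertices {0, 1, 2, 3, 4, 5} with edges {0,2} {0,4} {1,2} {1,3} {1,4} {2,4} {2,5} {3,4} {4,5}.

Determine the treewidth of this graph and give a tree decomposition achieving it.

Every bag has size at most 3, so the width is 3 − 1 = 2 and tw(G) ≤ 2. Conversely, {0, 2, 4} is a clique of size 3, and the vertices of any clique must share a bag in every tree decomposition; so some bag has ≥ 3 vertices and tw(G) ≥ 2. Therefore the treewidth is 2.

Treewidth 2.
Bags: B1 = {0, 2, 4}  B2 = {1, 2, 4}  B3 = {2, 4, 5}  B4 = {1, 3, 4}
Tree: B1–B2, B2–B3, B2–B4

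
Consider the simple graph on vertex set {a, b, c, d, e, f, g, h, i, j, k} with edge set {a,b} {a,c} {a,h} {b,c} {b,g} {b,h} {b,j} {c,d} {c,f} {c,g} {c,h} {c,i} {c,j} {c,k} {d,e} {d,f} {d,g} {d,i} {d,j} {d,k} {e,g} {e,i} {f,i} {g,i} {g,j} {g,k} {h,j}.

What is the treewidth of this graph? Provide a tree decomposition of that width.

The largest bag has 4 vertices, giving width 3; this decomposition certifies tw(G) ≤ 3. Conversely, {d, e, g, i} is a clique of size 4, and the vertices of any clique must share a bag in every tree decomposition; so some bag has ≥ 4 vertices and tw(G) ≥ 3. The upper and lower bounds meet at 3, so that is the treewidth.

Treewidth 3.
Bags: B1 = {c, d, g, k}  B2 = {c, d, g, i}  B3 = {c, d, g, j}  B4 = {d, e, g, i}  B5 = {b, c, g, j}  B6 = {b, c, h, j}  B7 = {a, b, c, h}  B8 = {c, d, f, i}
Tree: B1–B2, B1–B3, B2–B4, B3–B5, B5–B6, B6–B7, B2–B8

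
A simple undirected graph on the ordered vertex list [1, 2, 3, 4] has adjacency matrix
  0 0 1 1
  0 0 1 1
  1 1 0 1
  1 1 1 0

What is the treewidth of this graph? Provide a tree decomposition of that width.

Treewidth 2.
Bags: B1 = {1, 3, 4}  B2 = {2, 3, 4}
Tree: B1–B2

The largest bag has 3 vertices, giving width 2; this decomposition certifies tw(G) ≤ 2. Conversely, {1, 3, 4} is a clique of size 3, and the vertices of any clique must share a bag in every tree decomposition; so some bag has ≥ 3 vertices and tw(G) ≥ 2. Combining the bounds, tw(G) = 2.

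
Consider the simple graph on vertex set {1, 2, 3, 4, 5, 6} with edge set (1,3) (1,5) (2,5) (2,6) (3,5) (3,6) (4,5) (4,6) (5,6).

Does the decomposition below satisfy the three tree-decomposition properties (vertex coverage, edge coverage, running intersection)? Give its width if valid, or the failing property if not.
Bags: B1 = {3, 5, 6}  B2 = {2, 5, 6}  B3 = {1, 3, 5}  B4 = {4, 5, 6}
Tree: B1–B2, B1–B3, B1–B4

Every vertex of G appears in some bag (union = {1, 2, 3, 4, 5, 6}); every edge is covered by a bag; and for each vertex v the set of bags containing v is connected in the bag tree. The decomposition is therefore valid. The largest bag has 3 vertices, so the width is 2.

Yes; width 2.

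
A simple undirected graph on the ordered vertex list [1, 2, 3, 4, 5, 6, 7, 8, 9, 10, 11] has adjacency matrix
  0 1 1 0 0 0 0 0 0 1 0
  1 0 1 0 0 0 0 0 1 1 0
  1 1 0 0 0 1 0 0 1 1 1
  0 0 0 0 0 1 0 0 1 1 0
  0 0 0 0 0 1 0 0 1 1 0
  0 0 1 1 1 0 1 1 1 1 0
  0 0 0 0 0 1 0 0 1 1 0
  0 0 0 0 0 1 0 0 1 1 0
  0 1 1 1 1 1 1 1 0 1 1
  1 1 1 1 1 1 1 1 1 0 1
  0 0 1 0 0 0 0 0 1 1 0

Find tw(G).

3

A width-3 tree decomposition is:
Bags: B1 = {6, 7, 9, 10}  B2 = {3, 6, 9, 10}  B3 = {2, 3, 9, 10}  B4 = {6, 8, 9, 10}  B5 = {1, 2, 3, 10}  B6 = {4, 6, 9, 10}  B7 = {5, 6, 9, 10}  B8 = {3, 9, 10, 11}
Tree: B1–B2, B2–B3, B2–B4, B3–B5, B1–B6, B1–B7, B2–B8
Every bag has size at most 4, so the width is 4 − 1 = 3 and tw(G) ≤ 3. For the lower bound, the 4 vertices {1, 2, 3, 10} are pairwise adjacent, and any tree decomposition puts a clique entirely inside one bag — forcing width ≥ 3. The upper and lower bounds meet at 3, so that is the treewidth.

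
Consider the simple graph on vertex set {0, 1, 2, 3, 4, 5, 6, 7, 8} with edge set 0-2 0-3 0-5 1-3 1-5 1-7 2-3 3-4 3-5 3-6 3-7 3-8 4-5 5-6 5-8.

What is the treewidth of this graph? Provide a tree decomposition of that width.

The largest bag has 3 vertices, giving width 2; this decomposition certifies tw(G) ≤ 2. On the other hand G contains the 3-clique {0, 2, 3}. A clique must lie in a single bag of any decomposition, so no decomposition can have width below 2. Therefore the treewidth is 2.

Treewidth 2.
One optimal decomposition is:
Bags: B1 = {1, 3, 5}  B2 = {3, 4, 5}  B3 = {0, 3, 5}  B4 = {3, 5, 6}  B5 = {0, 2, 3}  B6 = {1, 3, 7}  B7 = {3, 5, 8}
Tree: B1–B2, B1–B3, B2–B4, B3–B5, B1–B6, B2–B7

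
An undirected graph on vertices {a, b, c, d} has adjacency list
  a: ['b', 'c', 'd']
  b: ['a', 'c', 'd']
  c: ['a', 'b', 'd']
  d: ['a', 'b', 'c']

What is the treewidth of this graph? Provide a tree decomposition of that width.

Treewidth 3.
One optimal decomposition is:
Bags: B1 = {a, b, c, d}
Tree: (single bag)

With just one bag of size 4, the width is 4 − 1 = 3, so tw(G) ≤ 3. Conversely, {a, b, c, d} is a clique of size 4, and the vertices of any clique must share a bag in every tree decomposition; so some bag has ≥ 4 vertices and tw(G) ≥ 3. Therefore the treewidth is 3.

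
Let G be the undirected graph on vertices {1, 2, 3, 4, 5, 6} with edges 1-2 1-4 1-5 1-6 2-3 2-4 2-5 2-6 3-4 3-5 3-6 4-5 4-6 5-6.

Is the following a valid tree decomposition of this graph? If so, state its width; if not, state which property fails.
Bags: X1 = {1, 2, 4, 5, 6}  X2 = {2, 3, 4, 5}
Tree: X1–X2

No — edge (6,3) lies in no bag.

A tree decomposition must satisfy three properties: every vertex lies in some bag; for every edge, both endpoints lie together in some bag; and for every vertex, the bags containing it form a connected subtree. Here edge (6,3) lies in no bag, so the decomposition is invalid.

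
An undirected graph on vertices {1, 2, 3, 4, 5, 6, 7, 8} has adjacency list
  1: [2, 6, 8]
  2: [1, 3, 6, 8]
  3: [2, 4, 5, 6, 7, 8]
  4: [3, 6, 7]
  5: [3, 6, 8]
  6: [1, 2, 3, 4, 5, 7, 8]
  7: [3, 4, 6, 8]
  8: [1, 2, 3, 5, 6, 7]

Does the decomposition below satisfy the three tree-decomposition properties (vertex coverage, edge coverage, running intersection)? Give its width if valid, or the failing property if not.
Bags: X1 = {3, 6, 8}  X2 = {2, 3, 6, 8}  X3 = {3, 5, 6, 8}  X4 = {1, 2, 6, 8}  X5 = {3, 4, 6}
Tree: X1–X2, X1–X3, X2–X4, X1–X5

No — vertex 7 appears in no bag.

A tree decomposition must satisfy three properties: every vertex lies in some bag; for every edge, both endpoints lie together in some bag; and for every vertex, the bags containing it form a connected subtree. Here vertex 7 appears in no bag, so the decomposition is invalid.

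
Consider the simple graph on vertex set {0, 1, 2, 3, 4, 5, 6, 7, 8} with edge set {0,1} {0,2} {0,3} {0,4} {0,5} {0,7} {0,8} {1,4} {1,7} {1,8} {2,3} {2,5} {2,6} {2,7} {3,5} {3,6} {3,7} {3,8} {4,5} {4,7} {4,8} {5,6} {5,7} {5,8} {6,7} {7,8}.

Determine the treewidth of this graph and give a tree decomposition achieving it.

Every bag has size at most 5, so the width is 5 − 1 = 4 and tw(G) ≤ 4. On the other hand G contains the 5-clique {0, 1, 4, 7, 8}. A clique must lie in a single bag of any decomposition, so no decomposition can have width below 4. Hence tw(G) = 4 exactly.

Treewidth 4.
One such decomposition:
Bags: B1 = {0, 3, 5, 7, 8}  B2 = {0, 2, 3, 5, 7}  B3 = {0, 4, 5, 7, 8}  B4 = {0, 1, 4, 7, 8}  B5 = {2, 3, 5, 6, 7}
Tree: B1–B2, B1–B3, B3–B4, B2–B5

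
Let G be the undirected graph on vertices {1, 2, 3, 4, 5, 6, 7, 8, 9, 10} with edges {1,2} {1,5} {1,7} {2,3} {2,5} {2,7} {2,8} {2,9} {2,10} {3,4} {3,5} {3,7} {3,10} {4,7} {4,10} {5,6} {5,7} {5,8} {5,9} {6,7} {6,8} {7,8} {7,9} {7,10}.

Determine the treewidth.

A width-3 tree decomposition is:
Bags: B1 = {2, 3, 7, 10}  B2 = {2, 3, 5, 7}  B3 = {2, 5, 7, 9}  B4 = {3, 4, 7, 10}  B5 = {1, 2, 5, 7}  B6 = {2, 5, 7, 8}  B7 = {5, 6, 7, 8}
Tree: B1–B2, B2–B3, B1–B4, B3–B5, B2–B6, B6–B7
The largest bag has 4 vertices, giving width 3; this decomposition certifies tw(G) ≤ 3. For the lower bound, the 4 vertices {2, 3, 7, 10} are pairwise adjacent, and any tree decomposition puts a clique entirely inside one bag — forcing width ≥ 3. Combining the bounds, tw(G) = 3.

3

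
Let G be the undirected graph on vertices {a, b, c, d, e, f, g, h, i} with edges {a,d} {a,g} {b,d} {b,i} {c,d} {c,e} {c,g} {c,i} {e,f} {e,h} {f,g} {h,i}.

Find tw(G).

3

A width-3 tree decomposition is:
Bags: B1 = {b, d, h, i}  B2 = {c, d, h, i}  B3 = {c, d, e, h}  B4 = {a, c, d, e}  B5 = {a, c, e, g}  B6 = {a, e, f, g}
Tree: B1–B2, B2–B3, B3–B4, B4–B5, B5–B6
Every bag has size at most 4, so the width is 4 − 1 = 3 and tw(G) ≤ 3. For the lower bound: the 4 vertex sets {b,h,i}, {d}, {c}, {a,e,f,g} are disjoint, each induces a connected subgraph, and every pair is joined by at least one edge of G. Contracting each set to a single vertex therefore yields K_{4} as a minor, and since treewidth is minor-monotone, tw(G) ≥ tw(K_{4}) = 3. Hence tw(G) = 3 exactly.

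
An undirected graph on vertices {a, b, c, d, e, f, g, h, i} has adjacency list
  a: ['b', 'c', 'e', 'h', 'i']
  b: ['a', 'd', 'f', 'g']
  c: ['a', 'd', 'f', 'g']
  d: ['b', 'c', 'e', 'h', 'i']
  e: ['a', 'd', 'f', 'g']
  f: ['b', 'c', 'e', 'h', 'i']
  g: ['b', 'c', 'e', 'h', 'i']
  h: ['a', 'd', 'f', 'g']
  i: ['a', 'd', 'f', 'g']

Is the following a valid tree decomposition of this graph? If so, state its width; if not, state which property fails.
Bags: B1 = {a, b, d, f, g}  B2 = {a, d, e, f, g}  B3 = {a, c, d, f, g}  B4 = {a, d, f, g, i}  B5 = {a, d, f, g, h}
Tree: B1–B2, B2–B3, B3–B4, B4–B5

Checking the three conditions: (i) the bags cover all of {a, b, c, d, e, f, g, h, i}; (ii) for each edge, some bag contains both endpoints; (iii) the bags containing any fixed vertex form a subtree. All hold, so the decomposition is valid with width 5 − 1 = 4.

Yes; width 4.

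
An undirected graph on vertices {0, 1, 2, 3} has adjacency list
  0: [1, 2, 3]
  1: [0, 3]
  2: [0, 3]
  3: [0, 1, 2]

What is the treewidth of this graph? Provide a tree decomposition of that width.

Treewidth 2.
One optimal decomposition is:
Bags: B1 = {0, 1, 3}  B2 = {0, 2, 3}
Tree: B1–B2

Each bag holds 3 vertices, so the decomposition has width 2, which upper-bounds the treewidth. For the lower bound, the 3 vertices {0, 1, 3} are pairwise adjacent, and any tree decomposition puts a clique entirely inside one bag — forcing width ≥ 2. Therefore the treewidth is 2.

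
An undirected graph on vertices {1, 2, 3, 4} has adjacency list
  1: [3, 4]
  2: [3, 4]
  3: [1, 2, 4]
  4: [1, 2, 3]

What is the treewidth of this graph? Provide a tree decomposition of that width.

The largest bag has 3 vertices, giving width 2; this decomposition certifies tw(G) ≤ 2. Conversely, {1, 3, 4} is a clique of size 3, and the vertices of any clique must share a bag in every tree decomposition; so some bag has ≥ 3 vertices and tw(G) ≥ 2. Combining the bounds, tw(G) = 2.

Treewidth 2.
One optimal decomposition is:
Bags: B1 = {1, 3, 4}  B2 = {2, 3, 4}
Tree: B1–B2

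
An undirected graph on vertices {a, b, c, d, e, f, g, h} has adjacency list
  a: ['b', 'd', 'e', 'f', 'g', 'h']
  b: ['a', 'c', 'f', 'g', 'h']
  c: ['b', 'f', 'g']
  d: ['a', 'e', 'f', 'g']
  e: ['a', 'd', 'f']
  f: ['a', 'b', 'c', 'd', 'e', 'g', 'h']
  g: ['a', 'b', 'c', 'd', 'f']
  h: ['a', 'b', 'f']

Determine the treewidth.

A width-3 tree decomposition is:
Bags: B1 = {a, d, f, g}  B2 = {a, b, f, g}  B3 = {b, c, f, g}  B4 = {a, d, e, f}  B5 = {a, b, f, h}
Tree: B1–B2, B2–B3, B1–B4, B2–B5
The largest bag has 4 vertices, giving width 3; this decomposition certifies tw(G) ≤ 3. For the lower bound, the 4 vertices {b, c, f, g} are pairwise adjacent, and any tree decomposition puts a clique entirely inside one bag — forcing width ≥ 3. Combining the bounds, tw(G) = 3.

3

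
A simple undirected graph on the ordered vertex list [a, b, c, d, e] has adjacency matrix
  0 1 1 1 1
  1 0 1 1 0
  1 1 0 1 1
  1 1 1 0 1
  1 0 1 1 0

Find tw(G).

A width-3 tree decomposition is:
Bags: B1 = {a, c, d, e}  B2 = {a, b, c, d}
Tree: B1–B2
Each bag holds 4 vertices, so the decomposition has width 3, which upper-bounds the treewidth. For the lower bound, the 4 vertices {a, c, d, e} are pairwise adjacent, and any tree decomposition puts a clique entirely inside one bag — forcing width ≥ 3. Combining the bounds, tw(G) = 3.

3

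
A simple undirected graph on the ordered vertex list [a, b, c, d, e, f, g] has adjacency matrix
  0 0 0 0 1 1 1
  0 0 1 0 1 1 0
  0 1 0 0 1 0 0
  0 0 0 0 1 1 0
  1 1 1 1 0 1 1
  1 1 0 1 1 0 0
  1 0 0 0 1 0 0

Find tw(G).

A width-2 tree decomposition is:
Bags: B1 = {b, e, f}  B2 = {d, e, f}  B3 = {a, e, f}  B4 = {b, c, e}  B5 = {a, e, g}
Tree: B1–B2, B1–B3, B1–B4, B3–B5
Each bag holds 3 vertices, so the decomposition has width 2, which upper-bounds the treewidth. Conversely, {a, e, g} is a clique of size 3, and the vertices of any clique must share a bag in every tree decomposition; so some bag has ≥ 3 vertices and tw(G) ≥ 2. Therefore the treewidth is 2.

2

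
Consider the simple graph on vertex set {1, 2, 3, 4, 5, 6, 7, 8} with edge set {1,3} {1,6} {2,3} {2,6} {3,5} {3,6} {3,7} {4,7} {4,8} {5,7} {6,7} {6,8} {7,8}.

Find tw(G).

2

A width-2 tree decomposition is:
Bags: B1 = {2, 3, 6}  B2 = {3, 6, 7}  B3 = {6, 7, 8}  B4 = {4, 7, 8}  B5 = {1, 3, 6}  B6 = {3, 5, 7}
Tree: B1–B2, B2–B3, B3–B4, B1–B5, B2–B6
The largest bag has 3 vertices, giving width 2; this decomposition certifies tw(G) ≤ 2. For the lower bound, the 3 vertices {4, 7, 8} are pairwise adjacent, and any tree decomposition puts a clique entirely inside one bag — forcing width ≥ 2. Hence tw(G) = 2 exactly.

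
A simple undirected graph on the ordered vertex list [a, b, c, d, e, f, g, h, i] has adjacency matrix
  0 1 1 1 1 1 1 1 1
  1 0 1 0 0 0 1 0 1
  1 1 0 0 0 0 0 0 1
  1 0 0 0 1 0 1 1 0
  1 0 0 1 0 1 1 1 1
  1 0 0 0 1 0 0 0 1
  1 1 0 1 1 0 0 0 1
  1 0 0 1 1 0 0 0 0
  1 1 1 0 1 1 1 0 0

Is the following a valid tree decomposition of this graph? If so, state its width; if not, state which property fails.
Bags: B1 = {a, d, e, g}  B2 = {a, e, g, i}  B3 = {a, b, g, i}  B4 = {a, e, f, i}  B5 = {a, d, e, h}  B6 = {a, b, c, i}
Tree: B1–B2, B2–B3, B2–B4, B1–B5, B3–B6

Yes; width 3.

Vertex coverage: the bags together contain {a, b, c, d, e, f, g, h, i}, the full vertex set. Edge coverage: each edge of G has both endpoints in at least one bag. Running intersection: for every vertex, the bags containing it form a connected subtree. All three properties hold, so this is a valid tree decomposition of width max|bag| − 1 = 3, and hence tw(G) ≤ 3.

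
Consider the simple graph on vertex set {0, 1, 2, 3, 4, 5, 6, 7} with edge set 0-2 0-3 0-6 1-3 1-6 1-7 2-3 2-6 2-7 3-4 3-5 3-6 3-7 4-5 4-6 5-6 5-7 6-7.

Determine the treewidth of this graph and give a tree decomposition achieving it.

Every bag has size at most 4, so the width is 4 − 1 = 3 and tw(G) ≤ 3. On the other hand G contains the 4-clique {0, 2, 3, 6}. A clique must lie in a single bag of any decomposition, so no decomposition can have width below 3. Combining the bounds, tw(G) = 3.

Treewidth 3.
One optimal decomposition is:
Bags: B1 = {2, 3, 6, 7}  B2 = {3, 5, 6, 7}  B3 = {0, 2, 3, 6}  B4 = {1, 3, 6, 7}  B5 = {3, 4, 5, 6}
Tree: B1–B2, B1–B3, B1–B4, B2–B5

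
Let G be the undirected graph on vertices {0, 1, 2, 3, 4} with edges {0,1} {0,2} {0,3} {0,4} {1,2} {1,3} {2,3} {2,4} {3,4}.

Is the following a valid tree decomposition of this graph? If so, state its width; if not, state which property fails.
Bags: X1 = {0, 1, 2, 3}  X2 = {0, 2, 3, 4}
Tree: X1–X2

Vertex coverage: the bags together contain {0, 1, 2, 3, 4}, the full vertex set. Edge coverage: each edge of G has both endpoints in at least one bag. Running intersection: for every vertex, the bags containing it form a connected subtree. All three properties hold, so this is a valid tree decomposition of width max|bag| − 1 = 3, and hence tw(G) ≤ 3.

Yes; width 3.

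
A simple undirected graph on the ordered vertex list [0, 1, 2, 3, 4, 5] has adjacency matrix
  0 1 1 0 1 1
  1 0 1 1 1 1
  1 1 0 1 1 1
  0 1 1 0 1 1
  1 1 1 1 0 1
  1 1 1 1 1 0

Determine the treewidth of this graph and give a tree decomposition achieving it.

Every bag has size at most 5, so the width is 5 − 1 = 4 and tw(G) ≤ 4. On the other hand G contains the 5-clique {0, 1, 2, 4, 5}. A clique must lie in a single bag of any decomposition, so no decomposition can have width below 4. The upper and lower bounds meet at 4, so that is the treewidth.

Treewidth 4.
One such decomposition:
Bags: B1 = {0, 1, 2, 4, 5}  B2 = {1, 2, 3, 4, 5}
Tree: B1–B2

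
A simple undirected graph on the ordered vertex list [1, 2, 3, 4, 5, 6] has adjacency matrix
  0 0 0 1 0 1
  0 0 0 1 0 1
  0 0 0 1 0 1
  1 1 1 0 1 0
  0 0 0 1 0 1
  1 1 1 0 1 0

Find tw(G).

2

A width-2 tree decomposition is:
Bags: B1 = {4, 5, 6}  B2 = {3, 4, 6}  B3 = {1, 4, 6}  B4 = {2, 4, 6}
Tree: B1–B2, B2–B3, B3–B4
Every bag has size at most 3, so the width is 3 − 1 = 2 and tw(G) ≤ 2. For the lower bound, G contains the cycle 5–4–3–6–5, so G is not a forest; only forests have treewidth ≤ 1, hence tw(G) ≥ 2. The upper and lower bounds meet at 2, so that is the treewidth.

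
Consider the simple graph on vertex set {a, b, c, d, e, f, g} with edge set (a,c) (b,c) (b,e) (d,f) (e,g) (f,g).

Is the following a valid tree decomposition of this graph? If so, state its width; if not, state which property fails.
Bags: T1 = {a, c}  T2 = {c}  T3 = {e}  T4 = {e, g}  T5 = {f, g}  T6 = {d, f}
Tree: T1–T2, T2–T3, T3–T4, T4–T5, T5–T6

A tree decomposition must satisfy three properties: every vertex lies in some bag; for every edge, both endpoints lie together in some bag; and for every vertex, the bags containing it form a connected subtree. Here vertex b appears in no bag, so the decomposition is invalid.

No — vertex b appears in no bag.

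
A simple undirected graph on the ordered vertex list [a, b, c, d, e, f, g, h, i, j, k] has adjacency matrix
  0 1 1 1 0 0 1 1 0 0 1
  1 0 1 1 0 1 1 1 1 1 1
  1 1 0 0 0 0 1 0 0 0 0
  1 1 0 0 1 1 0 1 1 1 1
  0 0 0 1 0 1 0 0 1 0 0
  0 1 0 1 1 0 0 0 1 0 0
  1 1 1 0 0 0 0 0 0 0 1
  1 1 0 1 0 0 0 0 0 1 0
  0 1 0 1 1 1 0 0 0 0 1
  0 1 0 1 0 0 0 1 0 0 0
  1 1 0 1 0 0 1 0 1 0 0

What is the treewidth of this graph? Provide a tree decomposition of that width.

Treewidth 3.
One such decomposition:
Bags: B1 = {b, d, i, k}  B2 = {a, b, d, k}  B3 = {a, b, g, k}  B4 = {a, b, c, g}  B5 = {b, d, f, i}  B6 = {a, b, d, h}  B7 = {d, e, f, i}  B8 = {b, d, h, j}
Tree: B1–B2, B2–B3, B3–B4, B1–B5, B2–B6, B5–B7, B6–B8

Each bag holds 4 vertices, so the decomposition has width 3, which upper-bounds the treewidth. For the lower bound, the 4 vertices {d, e, f, i} are pairwise adjacent, and any tree decomposition puts a clique entirely inside one bag — forcing width ≥ 3. The upper and lower bounds meet at 3, so that is the treewidth.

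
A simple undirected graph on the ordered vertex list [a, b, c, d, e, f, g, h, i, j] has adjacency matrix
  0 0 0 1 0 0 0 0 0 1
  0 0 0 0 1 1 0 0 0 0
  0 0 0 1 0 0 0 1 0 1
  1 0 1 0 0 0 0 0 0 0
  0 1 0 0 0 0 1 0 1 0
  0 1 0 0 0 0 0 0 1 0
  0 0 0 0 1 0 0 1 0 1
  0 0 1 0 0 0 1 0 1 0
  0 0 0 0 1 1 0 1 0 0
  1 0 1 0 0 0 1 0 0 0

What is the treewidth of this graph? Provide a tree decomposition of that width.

Treewidth 2.
One such decomposition:
Bags: B1 = {b, e, f}  B2 = {e, f, i}  B3 = {e, g, i}  B4 = {g, h, i}  B5 = {g, h, j}  B6 = {c, h, j}  B7 = {a, c, j}  B8 = {a, c, d}
Tree: B1–B2, B2–B3, B3–B4, B4–B5, B5–B6, B6–B7, B7–B8

Each bag holds 3 vertices, so the decomposition has width 2, which upper-bounds the treewidth. For the lower bound, G contains the cycle b–f–i–e–b, so G is not a forest; only forests have treewidth ≤ 1, hence tw(G) ≥ 2. Hence tw(G) = 2 exactly.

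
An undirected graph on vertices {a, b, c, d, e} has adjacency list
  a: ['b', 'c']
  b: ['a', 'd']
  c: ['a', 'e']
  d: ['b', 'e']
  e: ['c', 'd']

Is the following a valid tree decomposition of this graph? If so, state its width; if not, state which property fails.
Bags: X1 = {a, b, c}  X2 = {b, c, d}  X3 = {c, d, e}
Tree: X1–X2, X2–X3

Yes; width 2.

Checking the three conditions: (i) the bags cover all of {a, b, c, d, e}; (ii) for each edge, some bag contains both endpoints; (iii) the bags containing any fixed vertex form a subtree. All hold, so the decomposition is valid with width 3 − 1 = 2.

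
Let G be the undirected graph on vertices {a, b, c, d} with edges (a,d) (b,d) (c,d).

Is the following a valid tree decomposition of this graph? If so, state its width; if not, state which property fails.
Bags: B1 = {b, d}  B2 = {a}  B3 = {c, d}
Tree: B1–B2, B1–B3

A tree decomposition must satisfy three properties: every vertex lies in some bag; for every edge, both endpoints lie together in some bag; and for every vertex, the bags containing it form a connected subtree. Here edge (d,a) lies in no bag, so the decomposition is invalid.

No — edge (d,a) lies in no bag.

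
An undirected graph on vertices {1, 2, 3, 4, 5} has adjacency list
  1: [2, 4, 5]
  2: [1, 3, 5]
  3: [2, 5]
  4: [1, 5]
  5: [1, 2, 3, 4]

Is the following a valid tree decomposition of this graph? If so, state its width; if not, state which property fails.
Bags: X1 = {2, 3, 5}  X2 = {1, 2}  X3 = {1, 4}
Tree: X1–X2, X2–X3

A tree decomposition must satisfy three properties: every vertex lies in some bag; for every edge, both endpoints lie together in some bag; and for every vertex, the bags containing it form a connected subtree. Here edge (5,1) lies in no bag, so the decomposition is invalid.

No — edge (5,1) lies in no bag.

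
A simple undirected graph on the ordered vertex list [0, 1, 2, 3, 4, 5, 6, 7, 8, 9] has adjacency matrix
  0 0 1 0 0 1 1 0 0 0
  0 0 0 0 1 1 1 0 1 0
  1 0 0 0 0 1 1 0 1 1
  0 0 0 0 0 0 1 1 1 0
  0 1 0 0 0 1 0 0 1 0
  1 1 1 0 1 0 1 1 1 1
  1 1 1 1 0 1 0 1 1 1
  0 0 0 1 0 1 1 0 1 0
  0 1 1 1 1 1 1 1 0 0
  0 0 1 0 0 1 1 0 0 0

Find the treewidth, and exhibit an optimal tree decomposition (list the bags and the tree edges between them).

Each bag holds 4 vertices, so the decomposition has width 3, which upper-bounds the treewidth. On the other hand G contains the 4-clique {3, 6, 7, 8}. A clique must lie in a single bag of any decomposition, so no decomposition can have width below 3. Therefore the treewidth is 3.

Treewidth 3.
One optimal decomposition is:
Bags: B1 = {1, 5, 6, 8}  B2 = {5, 6, 7, 8}  B3 = {1, 4, 5, 8}  B4 = {2, 5, 6, 8}  B5 = {0, 2, 5, 6}  B6 = {2, 5, 6, 9}  B7 = {3, 6, 7, 8}
Tree: B1–B2, B1–B3, B1–B4, B4–B5, B4–B6, B2–B7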